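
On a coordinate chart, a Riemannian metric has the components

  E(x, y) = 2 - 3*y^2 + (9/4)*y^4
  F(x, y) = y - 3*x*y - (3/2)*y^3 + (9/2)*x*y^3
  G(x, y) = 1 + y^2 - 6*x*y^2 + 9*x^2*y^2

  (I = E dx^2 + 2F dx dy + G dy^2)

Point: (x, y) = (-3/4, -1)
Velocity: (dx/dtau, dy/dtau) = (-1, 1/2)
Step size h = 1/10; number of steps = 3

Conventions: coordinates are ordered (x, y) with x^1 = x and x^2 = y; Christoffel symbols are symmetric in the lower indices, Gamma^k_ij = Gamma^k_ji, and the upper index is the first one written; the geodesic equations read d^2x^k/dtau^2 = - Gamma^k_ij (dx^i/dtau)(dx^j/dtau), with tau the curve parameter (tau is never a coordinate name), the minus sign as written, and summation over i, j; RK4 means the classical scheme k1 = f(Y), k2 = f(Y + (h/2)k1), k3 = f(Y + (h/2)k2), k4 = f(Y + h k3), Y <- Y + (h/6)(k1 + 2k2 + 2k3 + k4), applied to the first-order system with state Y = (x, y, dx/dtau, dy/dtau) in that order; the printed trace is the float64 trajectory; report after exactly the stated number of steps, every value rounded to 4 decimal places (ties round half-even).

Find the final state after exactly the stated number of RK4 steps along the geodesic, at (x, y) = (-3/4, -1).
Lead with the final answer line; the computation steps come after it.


Answer: x = -1.0526, y = -0.8727, dx/dtau = -1.0133, dy/dtau = 0.3610

f(Y) = (dx/dtau, dy/dtau, -Gamma^x_ij Y'^i Y'^j, -Gamma^y_ij Y'^i Y'^j) with the Gammas evaluated at the stage position; h = 0.100000; intermediate values shown to 6 dp
step 0: x = -0.7500, y = -1.0000, dx/dtau = -1.0000, dy/dtau = 0.5000
step 1:
  k1: at (x, y) = (-0.750000, -1.000000), (dx/dtau, dy/dtau) = (-1.000000, 0.500000); Gamma_xxx = 0.000000, Gamma_xxy = -0.126984, Gamma_xyy = -0.137566, Gamma_yxx = 0.000000, Gamma_yxy = -0.825397, Gamma_yyy = -0.894180; k1 = (-1.000000, 0.500000, -0.092593, -0.601852)
  k2: at (x, y) = (-0.800000, -0.975000), (dx/dtau, dy/dtau) = (-1.004630, 0.469907); Gamma_xxx = 0.000000, Gamma_xxy = -0.102367, Gamma_xyy = -0.118990, Gamma_yxx = 0.000000, Gamma_yxy = -0.796702, Gamma_yyy = -0.926081; k2 = (-1.004630, 0.469907, -0.070376, -0.547728)
  k3: at (x, y) = (-0.800231, -0.976505), (dx/dtau, dy/dtau) = (-1.003519, 0.472614); Gamma_xxx = 0.000000, Gamma_xxy = -0.103227, Gamma_xyy = -0.119829, Gamma_yxx = 0.000000, Gamma_yxy = -0.796563, Gamma_yyy = -0.924681; k3 = (-1.003519, 0.472614, -0.071150, -0.549042)
  k4: at (x, y) = (-0.850352, -0.952739), (dx/dtau, dy/dtau) = (-1.007115, 0.445096); Gamma_xxx = 0.000000, Gamma_xxy = -0.082169, Gamma_xyy = -0.102087, Gamma_yxx = 0.000000, Gamma_yxy = -0.768866, Gamma_yyy = -0.955241; k4 = (-1.007115, 0.445096, -0.053442, -0.500065)
  Y <- Y + (h/6)(k1 + 2k2 + 2k3 + k4): x = -0.8504, y = -0.9528, dx/dtau = -1.0072, dy/dtau = 0.4451
step 2:
  k1: at (x, y) = (-0.850390, -0.952831), (dx/dtau, dy/dtau) = (-1.007151, 0.445076); Gamma_xxx = 0.000000, Gamma_xxy = -0.082216, Gamma_xyy = -0.102139, Gamma_yxx = 0.000000, Gamma_yxy = -0.768847, Gamma_yyy = -0.955156; k1 = (-1.007151, 0.445076, -0.053475, -0.500076)
  k2: at (x, y) = (-0.900748, -0.930577), (dx/dtau, dy/dtau) = (-1.009825, 0.420072); Gamma_xxx = 0.000000, Gamma_xxy = -0.064405, Gamma_xyy = -0.085410, Gamma_yxx = 0.000000, Gamma_yxy = -0.742201, Gamma_yyy = -0.984267; k2 = (-1.009825, 0.420072, -0.039569, -0.455998)
  k3: at (x, y) = (-0.900881, -0.931827), (dx/dtau, dy/dtau) = (-1.009130, 0.422276); Gamma_xxx = 0.000000, Gamma_xxy = -0.065061, Gamma_xyy = -0.086174, Gamma_yxx = 0.000000, Gamma_yxy = -0.742181, Gamma_yyy = -0.983027; k3 = (-1.009130, 0.422276, -0.040083, -0.457243)
  k4: at (x, y) = (-0.951303, -0.910603), (dx/dtau, dy/dtau) = (-1.011160, 0.399351); Gamma_xxx = 0.000000, Gamma_xxy = -0.049794, Gamma_xyy = -0.070248, Gamma_yxx = 0.000000, Gamma_yxy = -0.716772, Gamma_yyy = -1.011188; k4 = (-1.011160, 0.399351, -0.029012, -0.417611)
  Y <- Y + (h/6)(k1 + 2k2 + 2k3 + k4): x = -0.9513, y = -0.9107, dx/dtau = -1.0112, dy/dtau = 0.3993
step 3:
  k1: at (x, y) = (-0.951327, -0.910679), (dx/dtau, dy/dtau) = (-1.011181, 0.399340); Gamma_xxx = 0.000000, Gamma_xxy = -0.049831, Gamma_xyy = -0.070295, Gamma_yxx = 0.000000, Gamma_yxy = -0.716764, Gamma_yyy = -1.011112; k1 = (-1.011181, 0.399340, -0.029034, -0.417621)
  k2: at (x, y) = (-1.001886, -0.890712), (dx/dtau, dy/dtau) = (-1.012633, 0.378459); Gamma_xxx = 0.000000, Gamma_xxy = -0.036891, Gamma_xyy = -0.055302, Gamma_yxx = 0.000000, Gamma_yxy = -0.692570, Gamma_yyy = -1.038195; k2 = (-1.012633, 0.378459, -0.020356, -0.382139)
  k3: at (x, y) = (-1.001959, -0.891756), (dx/dtau, dy/dtau) = (-1.012199, 0.380233); Gamma_xxx = 0.000000, Gamma_xxy = -0.037389, Gamma_xyy = -0.055986, Gamma_yxx = 0.000000, Gamma_yxy = -0.692606, Gamma_yyy = -1.037091; k3 = (-1.012199, 0.380233, -0.020686, -0.383189)
  k4: at (x, y) = (-1.052547, -0.872656), (dx/dtau, dy/dtau) = (-1.013250, 0.361021); Gamma_xxx = 0.000000, Gamma_xxy = -0.026263, Gamma_xyy = -0.041709, Gamma_yxx = 0.000000, Gamma_yxy = -0.669661, Gamma_yyy = -1.063501; k4 = (-1.013250, 0.361021, -0.013778, -0.351317)
  Y <- Y + (h/6)(k1 + 2k2 + 2k3 + k4): x = -1.0526, y = -0.8727, dx/dtau = -1.0133, dy/dtau = 0.3610


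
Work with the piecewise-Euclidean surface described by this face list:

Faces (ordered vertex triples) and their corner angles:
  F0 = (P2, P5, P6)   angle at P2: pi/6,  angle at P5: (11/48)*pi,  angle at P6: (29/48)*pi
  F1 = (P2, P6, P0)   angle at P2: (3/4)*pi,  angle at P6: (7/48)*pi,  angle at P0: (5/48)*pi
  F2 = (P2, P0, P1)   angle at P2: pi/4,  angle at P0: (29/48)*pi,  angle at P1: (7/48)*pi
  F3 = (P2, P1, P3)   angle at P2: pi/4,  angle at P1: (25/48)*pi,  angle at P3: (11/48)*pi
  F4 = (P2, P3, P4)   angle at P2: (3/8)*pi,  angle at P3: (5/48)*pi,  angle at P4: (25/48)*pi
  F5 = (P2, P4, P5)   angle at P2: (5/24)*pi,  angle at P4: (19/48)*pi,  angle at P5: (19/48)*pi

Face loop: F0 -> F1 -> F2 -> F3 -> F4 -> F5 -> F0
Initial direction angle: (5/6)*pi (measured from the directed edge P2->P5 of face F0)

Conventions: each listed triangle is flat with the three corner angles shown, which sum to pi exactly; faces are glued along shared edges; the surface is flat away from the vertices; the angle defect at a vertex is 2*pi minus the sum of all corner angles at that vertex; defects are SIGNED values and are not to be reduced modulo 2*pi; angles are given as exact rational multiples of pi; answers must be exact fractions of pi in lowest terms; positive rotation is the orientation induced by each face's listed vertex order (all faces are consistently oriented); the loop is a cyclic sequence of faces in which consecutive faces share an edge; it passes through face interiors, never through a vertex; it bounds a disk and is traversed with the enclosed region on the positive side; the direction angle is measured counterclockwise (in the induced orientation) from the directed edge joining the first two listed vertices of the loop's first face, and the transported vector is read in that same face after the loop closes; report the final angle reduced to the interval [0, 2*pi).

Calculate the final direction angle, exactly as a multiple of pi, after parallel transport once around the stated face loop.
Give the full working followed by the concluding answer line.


enclosed vertex P2: corner angles sum to 2*pi, defect = 2*pi - 2*pi = 0
final direction = starting direction + enclosed defect total, reduced mod 2*pi (induced orientation)
final angle = (5/6)*pi + 0 = (5/6)*pi (mod 2*pi)

Answer: final direction angle = (5/6)*pi


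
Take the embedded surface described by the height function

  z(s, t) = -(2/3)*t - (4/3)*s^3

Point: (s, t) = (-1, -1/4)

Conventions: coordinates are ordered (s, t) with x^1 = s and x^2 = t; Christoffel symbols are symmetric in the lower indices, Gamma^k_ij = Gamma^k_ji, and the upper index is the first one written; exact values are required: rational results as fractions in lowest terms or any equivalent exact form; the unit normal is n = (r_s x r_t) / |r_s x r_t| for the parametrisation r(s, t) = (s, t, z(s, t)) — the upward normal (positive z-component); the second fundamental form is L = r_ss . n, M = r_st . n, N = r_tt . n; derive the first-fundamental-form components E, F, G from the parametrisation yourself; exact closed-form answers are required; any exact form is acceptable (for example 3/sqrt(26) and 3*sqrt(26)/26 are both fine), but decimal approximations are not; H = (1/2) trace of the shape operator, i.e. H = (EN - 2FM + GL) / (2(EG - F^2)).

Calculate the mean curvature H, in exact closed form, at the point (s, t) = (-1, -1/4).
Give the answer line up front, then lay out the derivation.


Answer: H = 156*sqrt(157)/24649

z_s = -4, z_t = -2/3, z_ss = 8, z_st = 0, z_tt = 0
E = 17, F = 8/3, G = 13/9; answer radicand W^2 = 157/9
unnormalised second-form numerators: l = 8, m = 0, n = 0; L = l/sqrt(157/9), and similarly M = m/sqrt(W^2), N = n/sqrt(W^2)
H = (E*n - 2*F*m + G*l) / (2*(EG - F^2)*sqrt(W^2)); E*n - 2*F*m + G*l = 104/9, EG - F^2 = 157/9, so H = (52/157)/sqrt(157/9)


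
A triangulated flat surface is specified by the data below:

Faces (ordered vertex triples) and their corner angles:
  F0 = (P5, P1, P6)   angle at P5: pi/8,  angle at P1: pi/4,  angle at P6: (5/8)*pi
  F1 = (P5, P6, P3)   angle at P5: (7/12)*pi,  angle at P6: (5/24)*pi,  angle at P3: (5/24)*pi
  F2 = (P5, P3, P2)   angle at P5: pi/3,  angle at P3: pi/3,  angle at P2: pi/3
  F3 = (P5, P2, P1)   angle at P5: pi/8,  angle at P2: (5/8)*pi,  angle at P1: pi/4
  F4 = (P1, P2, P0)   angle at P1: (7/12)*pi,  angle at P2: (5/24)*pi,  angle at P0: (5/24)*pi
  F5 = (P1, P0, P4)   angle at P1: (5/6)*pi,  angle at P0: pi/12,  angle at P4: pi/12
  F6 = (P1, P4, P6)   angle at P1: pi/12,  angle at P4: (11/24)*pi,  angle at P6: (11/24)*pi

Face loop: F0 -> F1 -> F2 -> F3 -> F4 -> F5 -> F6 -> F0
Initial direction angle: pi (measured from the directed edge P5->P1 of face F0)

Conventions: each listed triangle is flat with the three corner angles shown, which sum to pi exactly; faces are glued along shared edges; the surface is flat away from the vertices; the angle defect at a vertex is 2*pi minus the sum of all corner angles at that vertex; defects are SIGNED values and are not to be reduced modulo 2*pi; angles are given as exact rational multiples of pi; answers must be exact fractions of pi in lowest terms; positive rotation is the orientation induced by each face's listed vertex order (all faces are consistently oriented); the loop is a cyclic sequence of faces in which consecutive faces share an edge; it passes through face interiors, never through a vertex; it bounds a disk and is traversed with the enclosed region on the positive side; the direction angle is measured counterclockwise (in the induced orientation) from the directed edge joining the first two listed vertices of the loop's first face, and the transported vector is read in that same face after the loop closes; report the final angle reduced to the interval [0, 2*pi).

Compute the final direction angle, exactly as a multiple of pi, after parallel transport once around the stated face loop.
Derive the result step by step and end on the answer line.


enclosed vertex P1: corner angles sum to 2*pi, defect = 2*pi - 2*pi = 0
enclosed vertex P5: corner angles sum to (7/6)*pi, defect = 2*pi - (7/6)*pi = (5/6)*pi
by Gauss-Bonnet the loop rotates the vector by the enclosed defect sum (positive orientation, mod 2*pi)
final angle = pi + (5/6)*pi = (11/6)*pi (mod 2*pi)

Answer: final direction angle = (11/6)*pi


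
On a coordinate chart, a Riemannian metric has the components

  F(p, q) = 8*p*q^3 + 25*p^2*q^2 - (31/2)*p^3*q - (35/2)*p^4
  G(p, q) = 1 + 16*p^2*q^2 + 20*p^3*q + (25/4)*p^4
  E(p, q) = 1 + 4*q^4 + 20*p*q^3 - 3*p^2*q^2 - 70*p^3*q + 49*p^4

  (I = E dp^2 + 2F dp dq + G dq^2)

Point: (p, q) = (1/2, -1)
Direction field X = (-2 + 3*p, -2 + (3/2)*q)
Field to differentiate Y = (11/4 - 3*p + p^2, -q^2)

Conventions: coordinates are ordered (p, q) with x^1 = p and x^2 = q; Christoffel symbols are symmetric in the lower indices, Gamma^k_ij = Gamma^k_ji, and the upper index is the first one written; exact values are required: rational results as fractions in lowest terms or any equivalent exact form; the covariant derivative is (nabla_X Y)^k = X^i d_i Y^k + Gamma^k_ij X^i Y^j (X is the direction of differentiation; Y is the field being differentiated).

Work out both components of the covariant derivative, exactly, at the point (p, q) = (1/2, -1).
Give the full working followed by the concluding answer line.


E = 97/16, F = 99/32, G = 185/64 at the point
E_p = 54, E_q = 27/4, F_p = 159/8, F_q = -39/16, G_p = 33/8, G_q = -11/2
EG - F^2 = 509/64;  g^inv = (64/509) * [[185/64, -99/32], [-99/32, 97/16]]
first-kind symbols [ij,l] = (1/2)(d_i g_jl + d_j g_il - d_l g_ij): [pp,p] = E_p/2 = 27, [pp,q] = F_p - E_q/2 = 33/2, [pq,p] = E_q/2 = 27/8, [pq,q] = G_p/2 = 33/16, [qq,p] = F_q - G_p/2 = -9/2, [qq,q] = G_q/2 = -11/4
Gamma^p_ij = (G*[ij,p] - F*[ij,q])/(EG - F^2), Gamma^q_ij = (E*[ij,q] - F*[ij,p])/(EG - F^2)
Gamma_ppp = 1728/509, Gamma_ppq = 216/509, Gamma_pqq = -288/509, Gamma_qpp = 1056/509, Gamma_qpq = 132/509, Gamma_qqq = -176/509
X = (-1/2, -7/2), Y = (3/2, -1) at the point

Answer: (nabla_X Y)^p = -2821/509, (nabla_X Y)^q = -5598/509


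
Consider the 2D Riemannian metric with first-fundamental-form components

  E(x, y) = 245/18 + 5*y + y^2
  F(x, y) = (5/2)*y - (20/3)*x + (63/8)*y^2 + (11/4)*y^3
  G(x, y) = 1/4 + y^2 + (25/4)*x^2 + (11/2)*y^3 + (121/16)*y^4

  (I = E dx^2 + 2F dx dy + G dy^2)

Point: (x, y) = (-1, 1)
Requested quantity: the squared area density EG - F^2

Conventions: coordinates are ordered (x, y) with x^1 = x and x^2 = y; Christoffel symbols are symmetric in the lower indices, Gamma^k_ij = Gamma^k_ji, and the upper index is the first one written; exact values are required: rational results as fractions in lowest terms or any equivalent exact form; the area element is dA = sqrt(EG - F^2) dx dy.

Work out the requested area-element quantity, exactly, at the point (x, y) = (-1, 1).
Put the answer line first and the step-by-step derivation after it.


Answer: EG - F^2 = 6649/576

E = 353/18, F = 475/24, G = 329/16; EG - F^2 = 6649/576


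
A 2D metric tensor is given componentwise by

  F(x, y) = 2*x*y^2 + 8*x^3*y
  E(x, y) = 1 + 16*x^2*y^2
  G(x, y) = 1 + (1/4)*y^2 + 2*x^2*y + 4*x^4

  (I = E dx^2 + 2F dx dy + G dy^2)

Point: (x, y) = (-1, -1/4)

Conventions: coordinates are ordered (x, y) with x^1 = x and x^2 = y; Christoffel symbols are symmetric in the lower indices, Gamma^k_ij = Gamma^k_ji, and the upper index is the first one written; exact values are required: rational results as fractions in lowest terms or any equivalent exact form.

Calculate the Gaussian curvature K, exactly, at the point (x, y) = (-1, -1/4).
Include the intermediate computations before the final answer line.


E = 2, F = 15/8, G = 289/64, EG - F^2 = 353/64 at the point
E_x = -2, E_y = -8, F_x = -47/8, F_y = -7, G_x = -15, G_y = 15/8
E_yy = 32, F_xy = 23, G_xx = 47
The intrinsic route: Brioschi's K = (det M1 - det M2)/(EG - F^2)^2.
M1 = [[-E_yy/2 + F_xy - G_xx/2, E_x/2, F_x - E_y/2], [F_y - G_x/2, E, F], [G_y/2, F, G]] = [[-33/2, -1, -15/8], [1/2, 2, 15/8], [15/16, 15/8, 289/64]]; det M1 = -355/4
M2 = [[0, E_y/2, G_x/2], [E_y/2, E, F], [G_x/2, F, G]] = [[0, -4, -15/2], [-4, 2, 15/8], [-15/2, 15/8, 289/64]]; det M2 = -289/4
det M1 - det M2 = -33/2; K = -33/2 / (353/64)^2 = -67584/124609

Answer: K = -67584/124609


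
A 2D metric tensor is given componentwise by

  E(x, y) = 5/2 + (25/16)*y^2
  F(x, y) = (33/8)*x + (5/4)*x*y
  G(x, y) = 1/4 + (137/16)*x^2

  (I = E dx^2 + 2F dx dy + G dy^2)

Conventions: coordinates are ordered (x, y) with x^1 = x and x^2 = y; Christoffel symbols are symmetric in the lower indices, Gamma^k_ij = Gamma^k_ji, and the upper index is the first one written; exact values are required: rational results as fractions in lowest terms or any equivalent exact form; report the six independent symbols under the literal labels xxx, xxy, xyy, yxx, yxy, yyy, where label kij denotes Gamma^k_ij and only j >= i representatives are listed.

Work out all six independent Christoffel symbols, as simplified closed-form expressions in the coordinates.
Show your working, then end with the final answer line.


E = 5/2 + (25/16)*y^2; F = (33/8)*x + (5/4)*x*y; G = 1/4 + (137/16)*x^2
Gamma^k_ij = (1/2) g^{kl} (d_i g_jl + d_j g_il - d_l g_ij), with g^inv = (1/(EG-F^2)) [[G, -F], [-F, E]]
first partials: E_x = 0, E_y = (25/8)*y, F_x = 33/8 + (5/4)*y, F_y = (5/4)*x, G_x = (137/8)*x, G_y = 0
D = EG - F^2 = 5/8 + (25/64)*y^2 + (281/64)*x^2 - (165/16)*x^2*y + (3025/256)*x^2*y^2
expanded: Gamma^x_xx = (G E_x - 2F F_x + F E_y)/(2D), Gamma^x_xy = (G E_y - F G_x)/(2D), Gamma^x_yy = (2G F_y - G G_x - F G_y)/(2D), Gamma^y_xx = (2E F_x - E E_y - F E_x)/(2D), Gamma^y_xy = (E G_x - F E_y)/(2D), Gamma^y_yy = (E G_y - 2F F_y + F G_x)/(2D); substitute and cancel common factors

Answer: Gamma_xxx = (100*x*y^2 - 990*x*y - 4356*x)/(3025*x^2*y^2 - 2640*x^2*y + 1124*x^2 + 100*y^2 + 160), Gamma_xxy = (685*x^2*y - 9042*x^2 + 100*y)/(3025*x^2*y^2 - 2640*x^2*y + 1124*x^2 + 100*y^2 + 160), Gamma_xyy = (-16029*x^3 - 468*x)/(3025*x^2*y^2 - 2640*x^2*y + 1124*x^2 + 100*y^2 + 160), Gamma_yxx = (-125*y^3 + 1650*y^2 - 200*y + 2640)/(3025*x^2*y^2 - 2640*x^2*y + 1124*x^2 + 100*y^2 + 160), Gamma_yxy = (2925*x*y^2 - 1650*x*y + 5480*x)/(3025*x^2*y^2 - 2640*x^2*y + 1124*x^2 + 100*y^2 + 160), Gamma_yyy = (2340*x^2*y + 7722*x^2)/(3025*x^2*y^2 - 2640*x^2*y + 1124*x^2 + 100*y^2 + 160)


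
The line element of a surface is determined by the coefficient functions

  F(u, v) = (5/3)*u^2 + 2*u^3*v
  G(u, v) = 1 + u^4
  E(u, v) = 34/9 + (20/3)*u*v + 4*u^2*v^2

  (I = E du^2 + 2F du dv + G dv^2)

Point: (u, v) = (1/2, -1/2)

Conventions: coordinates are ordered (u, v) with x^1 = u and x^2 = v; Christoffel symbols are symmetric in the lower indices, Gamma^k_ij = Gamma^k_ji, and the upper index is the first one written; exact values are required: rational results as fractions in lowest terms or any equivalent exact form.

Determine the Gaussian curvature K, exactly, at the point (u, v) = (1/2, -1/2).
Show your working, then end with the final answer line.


E = 85/36, F = 7/24, G = 17/16, EG - F^2 = 349/144 at the point
E_u = -7/3, E_v = 7/3, F_u = 11/12, F_v = 1/4, G_u = 1/2, G_v = 0
E_vv = 2, F_uv = 3/2, G_uu = 3
By Brioschi, K is (det M1 - det M2) divided by (EG - F^2) squared.
M1 = [[-E_vv/2 + F_uv - G_uu/2, E_u/2, F_u - E_v/2], [F_v - G_u/2, E, F], [G_v/2, F, G]] = [[-1, -7/6, -1/4], [0, 85/36, 7/24], [0, 7/24, 17/16]]; det M1 = -349/144
M2 = [[0, E_v/2, G_u/2], [E_v/2, E, F], [G_u/2, F, G]] = [[0, 7/6, 1/4], [7/6, 85/36, 7/24], [1/4, 7/24, 17/16]]; det M2 = -205/144
det M1 - det M2 = -1; K = -1 / (349/144)^2 = -20736/121801

Answer: K = -20736/121801


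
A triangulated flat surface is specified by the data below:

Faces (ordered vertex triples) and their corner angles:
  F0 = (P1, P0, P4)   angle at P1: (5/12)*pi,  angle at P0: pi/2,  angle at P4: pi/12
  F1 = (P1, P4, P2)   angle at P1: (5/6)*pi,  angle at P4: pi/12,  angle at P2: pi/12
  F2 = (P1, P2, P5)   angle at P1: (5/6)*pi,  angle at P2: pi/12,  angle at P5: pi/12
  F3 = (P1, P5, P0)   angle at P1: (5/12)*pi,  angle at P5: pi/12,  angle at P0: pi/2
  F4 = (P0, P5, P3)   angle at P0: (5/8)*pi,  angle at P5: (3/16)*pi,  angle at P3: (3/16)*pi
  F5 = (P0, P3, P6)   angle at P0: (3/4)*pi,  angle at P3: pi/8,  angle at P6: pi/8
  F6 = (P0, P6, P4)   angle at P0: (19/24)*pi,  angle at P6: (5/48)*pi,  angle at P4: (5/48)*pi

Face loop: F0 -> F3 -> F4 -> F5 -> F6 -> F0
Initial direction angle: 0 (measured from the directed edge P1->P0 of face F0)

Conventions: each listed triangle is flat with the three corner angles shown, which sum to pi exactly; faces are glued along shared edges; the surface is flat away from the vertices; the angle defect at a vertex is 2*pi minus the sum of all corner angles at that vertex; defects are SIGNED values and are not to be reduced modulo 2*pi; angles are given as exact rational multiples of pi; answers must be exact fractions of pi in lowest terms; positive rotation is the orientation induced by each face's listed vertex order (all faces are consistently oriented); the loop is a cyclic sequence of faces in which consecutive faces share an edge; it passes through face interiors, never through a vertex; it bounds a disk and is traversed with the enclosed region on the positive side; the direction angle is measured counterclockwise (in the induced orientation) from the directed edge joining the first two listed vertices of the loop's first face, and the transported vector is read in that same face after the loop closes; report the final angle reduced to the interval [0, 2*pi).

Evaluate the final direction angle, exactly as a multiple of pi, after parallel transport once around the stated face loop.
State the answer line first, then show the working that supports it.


Answer: final direction angle = (5/6)*pi

enclosed vertex P0: corner angles sum to (19/6)*pi, defect = 2*pi - (19/6)*pi = (-7/6)*pi
adding the enclosed defects to the starting angle (mod 2*pi, induced orientation) gives the holonomy
final angle = 0 - (7/6)*pi = (5/6)*pi (mod 2*pi)


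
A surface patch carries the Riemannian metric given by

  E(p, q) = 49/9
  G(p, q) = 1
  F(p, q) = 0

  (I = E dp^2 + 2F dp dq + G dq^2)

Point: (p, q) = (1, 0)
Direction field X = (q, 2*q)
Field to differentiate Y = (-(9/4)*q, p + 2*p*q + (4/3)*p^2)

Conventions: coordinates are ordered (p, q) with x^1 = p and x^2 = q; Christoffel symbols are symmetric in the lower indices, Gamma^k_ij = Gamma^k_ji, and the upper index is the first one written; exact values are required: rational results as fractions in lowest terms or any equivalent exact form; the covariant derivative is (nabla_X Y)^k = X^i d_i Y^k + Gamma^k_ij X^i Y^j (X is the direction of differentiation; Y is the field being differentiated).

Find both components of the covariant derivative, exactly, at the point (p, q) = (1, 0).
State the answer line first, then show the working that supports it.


Answer: (nabla_X Y)^p = 0, (nabla_X Y)^q = 0

E = 49/9, F = 0, G = 1 at the point
E_p = 0, E_q = 0, F_p = 0, F_q = 0, G_p = 0, G_q = 0
EG - F^2 = 49/9;  g^inv = (9/49) * [[1, 0], [0, 49/9]]
first-kind symbols [ij,l] = (1/2)(d_i g_jl + d_j g_il - d_l g_ij): [pp,p] = E_p/2 = 0, [pp,q] = F_p - E_q/2 = 0, [pq,p] = E_q/2 = 0, [pq,q] = G_p/2 = 0, [qq,p] = F_q - G_p/2 = 0, [qq,q] = G_q/2 = 0
Gamma^p_ij = (G*[ij,p] - F*[ij,q])/(EG - F^2), Gamma^q_ij = (E*[ij,q] - F*[ij,p])/(EG - F^2)
Gamma_ppp = 0, Gamma_ppq = 0, Gamma_pqq = 0, Gamma_qpp = 0, Gamma_qpq = 0, Gamma_qqq = 0
X = (0, 0), Y = (0, 7/3) at the point


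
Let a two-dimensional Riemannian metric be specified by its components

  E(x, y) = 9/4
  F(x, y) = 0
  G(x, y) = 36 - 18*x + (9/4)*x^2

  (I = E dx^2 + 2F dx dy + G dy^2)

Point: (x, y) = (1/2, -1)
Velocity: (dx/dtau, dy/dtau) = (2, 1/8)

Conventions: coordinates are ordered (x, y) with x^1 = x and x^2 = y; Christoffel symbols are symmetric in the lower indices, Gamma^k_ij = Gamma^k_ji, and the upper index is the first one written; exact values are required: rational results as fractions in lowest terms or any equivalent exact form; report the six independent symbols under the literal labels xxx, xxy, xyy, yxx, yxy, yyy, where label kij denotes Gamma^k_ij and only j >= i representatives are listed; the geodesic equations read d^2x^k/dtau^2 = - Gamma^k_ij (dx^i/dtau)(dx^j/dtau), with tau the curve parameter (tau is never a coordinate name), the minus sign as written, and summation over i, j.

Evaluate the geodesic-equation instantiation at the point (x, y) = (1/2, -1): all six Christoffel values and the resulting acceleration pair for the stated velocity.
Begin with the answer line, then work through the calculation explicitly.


Answer: Gamma_xxx = 0, Gamma_xxy = 0, Gamma_xyy = 7/2, Gamma_yxx = 0, Gamma_yxy = -2/7, Gamma_yyy = 0; accelerations (d^2x/dtau^2, d^2y/dtau^2) = (-7/128, 1/7)

E = 9/4, F = 0, G = 441/16 at the point
E_x = 0, E_y = 0, F_x = 0, F_y = 0, G_x = -63/4, G_y = 0
EG - F^2 = 3969/64;  g^inv = (64/3969) * [[441/16, 0], [0, 9/4]]
first-kind symbols [ij,l] = (1/2)(d_i g_jl + d_j g_il - d_l g_ij): [xx,x] = E_x/2 = 0, [xx,y] = F_x - E_y/2 = 0, [xy,x] = E_y/2 = 0, [xy,y] = G_x/2 = -63/8, [yy,x] = F_y - G_x/2 = 63/8, [yy,y] = G_y/2 = 0
Gamma^x_ij = (G*[ij,x] - F*[ij,y])/(EG - F^2), Gamma^y_ij = (E*[ij,y] - F*[ij,x])/(EG - F^2)
Gamma_xxx = 0, Gamma_xxy = 0, Gamma_xyy = 7/2, Gamma_yxx = 0, Gamma_yxy = -2/7, Gamma_yyy = 0
d^2x/dtau^2 = -(Gamma_xxx*(2)^2 + 2*Gamma_xxy*(2)*(1/8) + Gamma_xyy*(1/8)^2) = -7/128
d^2y/dtau^2 = -(Gamma_yxx*(2)^2 + 2*Gamma_yxy*(2)*(1/8) + Gamma_yyy*(1/8)^2) = 1/7


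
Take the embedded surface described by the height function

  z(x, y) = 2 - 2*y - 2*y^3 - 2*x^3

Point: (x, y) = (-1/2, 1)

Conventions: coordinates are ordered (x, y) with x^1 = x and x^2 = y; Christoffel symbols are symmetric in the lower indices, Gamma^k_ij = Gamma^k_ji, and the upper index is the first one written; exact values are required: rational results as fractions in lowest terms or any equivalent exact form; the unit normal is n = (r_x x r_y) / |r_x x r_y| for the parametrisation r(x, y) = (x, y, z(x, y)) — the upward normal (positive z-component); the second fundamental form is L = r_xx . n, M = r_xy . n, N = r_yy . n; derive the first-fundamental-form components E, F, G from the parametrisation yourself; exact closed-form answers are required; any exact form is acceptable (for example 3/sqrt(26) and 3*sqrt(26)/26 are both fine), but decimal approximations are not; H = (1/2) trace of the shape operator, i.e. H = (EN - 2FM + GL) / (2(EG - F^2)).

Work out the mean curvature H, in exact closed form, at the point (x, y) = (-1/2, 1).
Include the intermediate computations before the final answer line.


z_x = -3/2, z_y = -8, z_xx = 6, z_xy = 0, z_yy = -12
E = 13/4, F = 12, G = 65; answer radicand W^2 = 269/4
unnormalised second-form numerators: l = 6, m = 0, n = -12; L = l/sqrt(269/4), and similarly M = m/sqrt(W^2), N = n/sqrt(W^2)
H = (E*n - 2*F*m + G*l) / (2*(EG - F^2)*sqrt(W^2)); E*n - 2*F*m + G*l = 351, EG - F^2 = 269/4, so H = (702/269)/sqrt(269/4)

Answer: H = 1404*sqrt(269)/72361


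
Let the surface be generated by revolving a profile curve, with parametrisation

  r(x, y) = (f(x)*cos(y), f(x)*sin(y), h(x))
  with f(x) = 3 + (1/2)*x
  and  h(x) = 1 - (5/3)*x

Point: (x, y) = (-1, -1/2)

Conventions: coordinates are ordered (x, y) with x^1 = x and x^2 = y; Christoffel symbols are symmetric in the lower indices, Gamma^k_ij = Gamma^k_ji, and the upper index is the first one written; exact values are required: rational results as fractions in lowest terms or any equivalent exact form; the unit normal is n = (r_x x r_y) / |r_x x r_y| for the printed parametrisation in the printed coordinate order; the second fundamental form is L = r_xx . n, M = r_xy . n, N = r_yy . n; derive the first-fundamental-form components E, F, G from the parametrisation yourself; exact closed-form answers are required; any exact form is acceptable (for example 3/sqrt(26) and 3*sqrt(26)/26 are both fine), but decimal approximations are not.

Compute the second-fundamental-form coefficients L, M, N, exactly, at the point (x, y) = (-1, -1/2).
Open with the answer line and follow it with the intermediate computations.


Answer: L = 0, M = 0, N = -25*sqrt(109)/109

f = 5/2, f' = 1/2, f'' = 0, h' = -5/3, h'' = 0
E = 109/36, F = 0, G = 25/4; answer radicand W^2 = 109/36
unnormalised second-form numerators: l = 0, m = 0, n = -25/6; L = l/sqrt(109/36), and similarly M = m/sqrt(W^2), N = n/sqrt(W^2)


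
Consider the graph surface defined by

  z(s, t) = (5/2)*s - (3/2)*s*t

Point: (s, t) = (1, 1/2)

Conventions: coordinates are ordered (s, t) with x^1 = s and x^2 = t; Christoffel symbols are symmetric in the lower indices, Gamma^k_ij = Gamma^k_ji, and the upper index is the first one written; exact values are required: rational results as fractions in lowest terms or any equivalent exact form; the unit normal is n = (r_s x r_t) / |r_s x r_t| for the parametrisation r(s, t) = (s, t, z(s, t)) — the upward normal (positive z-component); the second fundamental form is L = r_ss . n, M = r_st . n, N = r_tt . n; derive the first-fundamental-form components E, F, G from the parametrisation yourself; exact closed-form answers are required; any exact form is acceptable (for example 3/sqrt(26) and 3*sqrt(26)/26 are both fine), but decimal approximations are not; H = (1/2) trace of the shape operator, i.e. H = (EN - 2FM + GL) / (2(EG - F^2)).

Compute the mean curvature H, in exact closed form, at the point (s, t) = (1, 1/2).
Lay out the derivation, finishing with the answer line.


z_s = 7/4, z_t = -3/2, z_ss = 0, z_st = -3/2, z_tt = 0
E = 65/16, F = -21/8, G = 13/4; answer radicand W^2 = 101/16
unnormalised second-form numerators: l = 0, m = -3/2, n = 0; L = l/sqrt(101/16), and similarly M = m/sqrt(W^2), N = n/sqrt(W^2)
H = (E*n - 2*F*m + G*l) / (2*(EG - F^2)*sqrt(W^2)); E*n - 2*F*m + G*l = -63/8, EG - F^2 = 101/16, so H = (-63/101)/sqrt(101/16)

Answer: H = -252*sqrt(101)/10201


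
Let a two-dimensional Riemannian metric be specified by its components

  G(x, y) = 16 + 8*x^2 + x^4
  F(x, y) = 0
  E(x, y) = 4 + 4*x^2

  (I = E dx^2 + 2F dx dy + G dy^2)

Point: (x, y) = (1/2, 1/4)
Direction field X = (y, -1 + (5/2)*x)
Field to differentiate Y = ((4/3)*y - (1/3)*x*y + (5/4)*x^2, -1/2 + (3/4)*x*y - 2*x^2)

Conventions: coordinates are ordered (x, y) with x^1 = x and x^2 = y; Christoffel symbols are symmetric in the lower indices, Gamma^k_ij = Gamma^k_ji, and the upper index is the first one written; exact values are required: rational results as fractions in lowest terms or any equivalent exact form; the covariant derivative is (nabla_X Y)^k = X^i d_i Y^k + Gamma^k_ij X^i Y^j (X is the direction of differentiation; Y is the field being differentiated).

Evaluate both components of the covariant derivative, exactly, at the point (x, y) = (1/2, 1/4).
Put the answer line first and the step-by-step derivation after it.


Answer: (nabla_X Y)^x = 2141/2560, (nabla_X Y)^y = -1231/3264

E = 5, F = 0, G = 289/16 at the point
E_x = 4, E_y = 0, F_x = 0, F_y = 0, G_x = 17/2, G_y = 0
EG - F^2 = 1445/16;  g^inv = (16/1445) * [[289/16, 0], [0, 5]]
first-kind symbols [ij,l] = (1/2)(d_i g_jl + d_j g_il - d_l g_ij): [xx,x] = E_x/2 = 2, [xx,y] = F_x - E_y/2 = 0, [xy,x] = E_y/2 = 0, [xy,y] = G_x/2 = 17/4, [yy,x] = F_y - G_x/2 = -17/4, [yy,y] = G_y/2 = 0
Gamma^x_ij = (G*[ij,x] - F*[ij,y])/(EG - F^2), Gamma^y_ij = (E*[ij,y] - F*[ij,x])/(EG - F^2)
Gamma_xxx = 2/5, Gamma_xxy = 0, Gamma_xyy = -17/20, Gamma_yxx = 0, Gamma_yxy = 4/17, Gamma_yyy = 0
X = (1/4, 1/4), Y = (29/48, -29/32) at the point


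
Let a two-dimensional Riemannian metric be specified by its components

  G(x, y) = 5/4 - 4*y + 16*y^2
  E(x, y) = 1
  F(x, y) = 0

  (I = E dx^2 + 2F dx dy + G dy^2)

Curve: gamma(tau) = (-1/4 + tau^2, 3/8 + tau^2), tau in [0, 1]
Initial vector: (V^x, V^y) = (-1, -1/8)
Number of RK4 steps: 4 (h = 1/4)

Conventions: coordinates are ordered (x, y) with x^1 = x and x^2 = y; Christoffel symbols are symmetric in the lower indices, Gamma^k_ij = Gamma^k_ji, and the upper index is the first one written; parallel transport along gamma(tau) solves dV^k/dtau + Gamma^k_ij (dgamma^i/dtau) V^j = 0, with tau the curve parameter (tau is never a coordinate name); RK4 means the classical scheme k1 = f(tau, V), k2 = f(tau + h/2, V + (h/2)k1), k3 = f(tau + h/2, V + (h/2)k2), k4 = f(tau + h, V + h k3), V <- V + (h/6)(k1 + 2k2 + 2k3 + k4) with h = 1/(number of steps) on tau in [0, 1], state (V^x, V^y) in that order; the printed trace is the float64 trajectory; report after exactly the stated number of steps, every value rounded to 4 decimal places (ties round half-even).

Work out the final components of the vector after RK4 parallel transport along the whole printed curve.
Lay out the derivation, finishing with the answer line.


gamma'(tau) = (2*tau, 2*tau); f(tau, V)^k = -Gamma^k_ij(gamma(tau)) gamma'^i(tau) V^j; h = 1/4; intermediate values shown to 6 dp
curve data and Christoffel symbols at the stage parameters:
  tau = 0.000000: gamma = (-0.250000, 0.375000), gamma' = (0.000000, 0.000000); Gamma_xxx = 0.000000, Gamma_xxy = 0.000000, Gamma_xyy = 0.000000, Gamma_yxx = 0.000000, Gamma_yxy = 0.000000, Gamma_yyy = 2.000000
  tau = 0.125000: gamma = (-0.234375, 0.390625), gamma' = (0.250000, 0.250000); Gamma_xxx = 0.000000, Gamma_xxy = 0.000000, Gamma_xyy = 0.000000, Gamma_yxx = 0.000000, Gamma_yxy = 0.000000, Gamma_yyy = 1.996330
  tau = 0.250000: gamma = (-0.187500, 0.437500), gamma' = (0.500000, 0.500000); Gamma_xxx = 0.000000, Gamma_xxy = 0.000000, Gamma_xyy = 0.000000, Gamma_yxx = 0.000000, Gamma_yxy = 0.000000, Gamma_yyy = 1.951220
  tau = 0.375000: gamma = (-0.109375, 0.515625), gamma' = (0.750000, 0.750000); Gamma_xxx = 0.000000, Gamma_xxy = 0.000000, Gamma_xyy = 0.000000, Gamma_yxx = 0.000000, Gamma_yxy = 0.000000, Gamma_yyy = 1.816118
  tau = 0.500000: gamma = (0.000000, 0.625000), gamma' = (1.000000, 1.000000); Gamma_xxx = 0.000000, Gamma_xxy = 0.000000, Gamma_xyy = 0.000000, Gamma_yxx = 0.000000, Gamma_yxy = 0.000000, Gamma_yyy = 1.600000
  tau = 0.625000: gamma = (0.140625, 0.765625), gamma' = (1.250000, 1.250000); Gamma_xxx = 0.000000, Gamma_xxy = 0.000000, Gamma_xyy = 0.000000, Gamma_yxx = 0.000000, Gamma_yxy = 0.000000, Gamma_yyy = 1.354672
  tau = 0.750000: gamma = (0.312500, 0.937500), gamma' = (1.500000, 1.500000); Gamma_xxx = 0.000000, Gamma_xxy = 0.000000, Gamma_xyy = 0.000000, Gamma_yxx = 0.000000, Gamma_yxy = 0.000000, Gamma_yyy = 1.124324
  tau = 0.875000: gamma = (0.515625, 1.140625), gamma' = (1.750000, 1.750000); Gamma_xxx = 0.000000, Gamma_xxy = 0.000000, Gamma_xyy = 0.000000, Gamma_yxx = 0.000000, Gamma_yxy = 0.000000, Gamma_yyy = 0.928364
  tau = 1.000000: gamma = (0.750000, 1.375000), gamma' = (2.000000, 2.000000); Gamma_xxx = 0.000000, Gamma_xxy = 0.000000, Gamma_xyy = 0.000000, Gamma_yxx = 0.000000, Gamma_yxy = 0.000000, Gamma_yyy = 0.769231
step 0: V^x = -1.0000, V^y = -0.1250
step 1: k1 = (0.000000, 0.000000), k2 = (0.000000, 0.062385), k3 = (0.000000, 0.058493), k4 = (0.000000, 0.107685); V <- V + (h/6)(k1 + 2k2 + 2k3 + k4): V^x = -1.0000, V^y = -0.1104
step 2: k1 = (0.000000, 0.107746), k2 = (0.000000, 0.132084), k3 = (0.000000, 0.127940), k4 = (0.000000, 0.125528); V <- V + (h/6)(k1 + 2k2 + 2k3 + k4): V^x = -1.0000, V^y = -0.0791
step 3: k1 = (0.000000, 0.126482), k2 = (0.000000, 0.107089), k3 = (0.000000, 0.111194), k4 = (0.000000, 0.086438); V <- V + (h/6)(k1 + 2k2 + 2k3 + k4): V^x = -1.0000, V^y = -0.0520
step 4: k1 = (0.000000, 0.087680), k2 = (0.000000, 0.066658), k3 = (0.000000, 0.070927), k4 = (0.000000, 0.052704); V <- V + (h/6)(k1 + 2k2 + 2k3 + k4): V^x = -1.0000, V^y = -0.0347

Answer: V^x = -1.0000, V^y = -0.0347


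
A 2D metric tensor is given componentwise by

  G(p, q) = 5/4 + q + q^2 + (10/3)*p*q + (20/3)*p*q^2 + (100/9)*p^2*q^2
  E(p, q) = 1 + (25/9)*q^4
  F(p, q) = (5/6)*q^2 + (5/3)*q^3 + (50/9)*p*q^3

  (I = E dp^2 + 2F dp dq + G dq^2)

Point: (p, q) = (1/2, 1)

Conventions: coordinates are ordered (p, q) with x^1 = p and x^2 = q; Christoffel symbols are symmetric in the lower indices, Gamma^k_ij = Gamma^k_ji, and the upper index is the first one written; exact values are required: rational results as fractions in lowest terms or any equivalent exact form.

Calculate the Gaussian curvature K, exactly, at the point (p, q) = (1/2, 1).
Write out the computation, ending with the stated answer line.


E = 34/9, F = 95/18, G = 397/36, EG - F^2 = 497/36 at the point
E_p = 0, E_q = 100/9, F_p = 50/9, F_q = 15, G_p = 190/9, G_q = 152/9
E_qq = 100/3, F_pq = 50/3, G_pp = 200/9
Brioschi: K = (det M1 - det M2) / (EG - F^2)^2 with the standard first/second-derivative matrices M1, M2.
M1 = [[-E_qq/2 + F_pq - G_pp/2, E_p/2, F_p - E_q/2], [F_q - G_p/2, E, F], [G_q/2, F, G]] = [[-100/9, 0, 0], [40/9, 34/9, 95/18], [76/9, 95/18, 397/36]]; det M1 = -12425/81
M2 = [[0, E_q/2, G_p/2], [E_q/2, E, F], [G_p/2, F, G]] = [[0, 50/9, 95/9], [50/9, 34/9, 95/18], [95/9, 95/18, 397/36]]; det M2 = -11525/81
det M1 - det M2 = -100/9; K = -100/9 / (497/36)^2 = -14400/247009

Answer: K = -14400/247009


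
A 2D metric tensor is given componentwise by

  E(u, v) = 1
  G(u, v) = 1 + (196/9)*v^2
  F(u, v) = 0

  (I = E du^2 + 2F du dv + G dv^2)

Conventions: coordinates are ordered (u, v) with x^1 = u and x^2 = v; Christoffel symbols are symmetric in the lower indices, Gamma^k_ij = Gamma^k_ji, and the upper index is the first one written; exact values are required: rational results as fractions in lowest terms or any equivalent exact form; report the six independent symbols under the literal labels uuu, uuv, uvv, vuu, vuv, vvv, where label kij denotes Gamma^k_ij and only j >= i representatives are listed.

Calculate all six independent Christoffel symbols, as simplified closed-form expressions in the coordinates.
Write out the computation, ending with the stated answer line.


E = 1; F = 0; G = 1 + (196/9)*v^2
Gamma^k_ij = (1/2) g^{kl} (d_i g_jl + d_j g_il - d_l g_ij), with g^inv = (1/(EG-F^2)) [[G, -F], [-F, E]]
first partials: E_u = 0, E_v = 0, F_u = 0, F_v = 0, G_u = 0, G_v = (392/9)*v
D = EG - F^2 = 1 + (196/9)*v^2
expanded: Gamma^u_uu = (G E_u - 2F F_u + F E_v)/(2D), Gamma^u_uv = (G E_v - F G_u)/(2D), Gamma^u_vv = (2G F_v - G G_u - F G_v)/(2D), Gamma^v_uu = (2E F_u - E E_v - F E_u)/(2D), Gamma^v_uv = (E G_u - F E_v)/(2D), Gamma^v_vv = (E G_v - 2F F_v + F G_u)/(2D); substitute and cancel common factors

Answer: Gamma_uuu = 0, Gamma_uuv = 0, Gamma_uvv = 0, Gamma_vuu = 0, Gamma_vuv = 0, Gamma_vvv = 196*v/(196*v^2 + 9)


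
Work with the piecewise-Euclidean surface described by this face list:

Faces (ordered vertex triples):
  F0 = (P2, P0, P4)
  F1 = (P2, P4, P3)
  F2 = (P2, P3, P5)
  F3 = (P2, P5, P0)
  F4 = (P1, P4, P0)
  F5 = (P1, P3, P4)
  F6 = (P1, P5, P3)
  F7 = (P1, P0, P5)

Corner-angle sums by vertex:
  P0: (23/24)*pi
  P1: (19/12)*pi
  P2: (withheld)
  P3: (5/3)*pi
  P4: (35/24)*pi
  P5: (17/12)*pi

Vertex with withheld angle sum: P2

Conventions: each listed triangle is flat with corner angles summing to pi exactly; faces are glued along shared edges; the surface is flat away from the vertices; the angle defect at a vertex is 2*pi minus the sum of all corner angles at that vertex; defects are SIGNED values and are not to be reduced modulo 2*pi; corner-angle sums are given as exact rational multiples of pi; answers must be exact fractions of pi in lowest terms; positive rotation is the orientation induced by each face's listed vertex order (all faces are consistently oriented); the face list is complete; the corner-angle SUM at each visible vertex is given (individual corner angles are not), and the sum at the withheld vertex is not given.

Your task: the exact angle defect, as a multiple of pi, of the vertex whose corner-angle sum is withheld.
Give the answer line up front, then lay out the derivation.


Answer: defect(P2) = (13/12)*pi

V = 6, E = 12, F = 8; chi = V - E + F = 2
Gauss-Bonnet: total defect = 2*pi*chi = 4*pi; visible defects sum to (35/12)*pi


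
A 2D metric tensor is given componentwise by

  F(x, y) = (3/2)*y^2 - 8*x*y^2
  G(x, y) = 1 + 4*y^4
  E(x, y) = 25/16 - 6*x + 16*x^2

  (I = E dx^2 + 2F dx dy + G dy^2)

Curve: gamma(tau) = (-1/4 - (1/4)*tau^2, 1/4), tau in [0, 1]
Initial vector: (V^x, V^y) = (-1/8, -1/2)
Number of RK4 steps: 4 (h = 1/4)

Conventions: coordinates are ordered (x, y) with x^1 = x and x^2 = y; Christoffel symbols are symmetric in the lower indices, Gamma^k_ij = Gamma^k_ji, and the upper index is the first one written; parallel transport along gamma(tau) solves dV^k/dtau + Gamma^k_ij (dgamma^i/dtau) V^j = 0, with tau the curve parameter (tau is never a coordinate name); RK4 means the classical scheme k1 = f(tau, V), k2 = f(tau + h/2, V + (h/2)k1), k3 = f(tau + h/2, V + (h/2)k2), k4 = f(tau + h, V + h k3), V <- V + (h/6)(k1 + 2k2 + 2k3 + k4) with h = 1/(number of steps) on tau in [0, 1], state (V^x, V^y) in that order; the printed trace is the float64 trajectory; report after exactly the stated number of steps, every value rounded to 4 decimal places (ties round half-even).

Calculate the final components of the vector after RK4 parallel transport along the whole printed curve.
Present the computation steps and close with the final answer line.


gamma'(tau) = (-(1/2)*tau, 0); f(tau, V)^k = -Gamma^k_ij(gamma(tau)) gamma'^i(tau) V^j; h = 1/4; intermediate values shown to 6 dp
curve data and Christoffel symbols at the stage parameters:
  tau = 0.000000: gamma = (-0.250000, 0.250000), gamma' = (0.000000, 0.000000); Gamma_xxx = -1.716475, Gamma_xxy = 0.000000, Gamma_xyy = 0.429119, Gamma_yxx = -0.122605, Gamma_yxy = 0.000000, Gamma_yyy = 0.030651
  tau = 0.125000: gamma = (-0.253906, 0.250000), gamma' = (-0.062500, 0.000000); Gamma_xxx = -1.708784, Gamma_xxy = 0.000000, Gamma_xyy = 0.427196, Gamma_yxx = -0.120976, Gamma_yxy = 0.000000, Gamma_yyy = 0.030244
  tau = 0.250000: gamma = (-0.265625, 0.250000), gamma' = (-0.125000, 0.000000); Gamma_xxx = -1.685740, Gamma_xxy = 0.000000, Gamma_xyy = 0.421435, Gamma_yxx = -0.116258, Gamma_yxy = 0.000000, Gamma_yyy = 0.029064
  tau = 0.375000: gamma = (-0.285156, 0.250000), gamma' = (-0.187500, 0.000000); Gamma_xxx = -1.647572, Gamma_xxy = 0.000000, Gamma_xyy = 0.411893, Gamma_yxx = -0.108930, Gamma_yxy = 0.000000, Gamma_yyy = 0.027233
  tau = 0.500000: gamma = (-0.312500, 0.250000), gamma' = (-0.250000, 0.000000); Gamma_xxx = -1.595016, Gamma_xxy = 0.000000, Gamma_xyy = 0.398754, Gamma_yxx = -0.099688, Gamma_yxy = 0.000000, Gamma_yyy = 0.024922
  tau = 0.625000: gamma = (-0.347656, 0.250000), gamma' = (-0.312500, 0.000000); Gamma_xxx = -1.529591, Gamma_xxy = 0.000000, Gamma_xyy = 0.382398, Gamma_yxx = -0.089319, Gamma_yxy = 0.000000, Gamma_yyy = 0.022330
  tau = 0.750000: gamma = (-0.390625, 0.250000), gamma' = (-0.375000, 0.000000); Gamma_xxx = -1.453653, Gamma_xxy = 0.000000, Gamma_xyy = 0.363413, Gamma_yxx = -0.078576, Gamma_yxy = 0.000000, Gamma_yyy = 0.019644
  tau = 0.875000: gamma = (-0.441406, 0.250000), gamma' = (-0.437500, 0.000000); Gamma_xxx = -1.370167, Gamma_xxy = 0.000000, Gamma_xyy = 0.342542, Gamma_yxx = -0.068083, Gamma_yxy = 0.000000, Gamma_yyy = 0.017021
  tau = 1.000000: gamma = (-0.500000, 0.250000), gamma' = (-0.500000, 0.000000); Gamma_xxx = -1.282332, Gamma_xxy = 0.000000, Gamma_xyy = 0.320583, Gamma_yxx = -0.058288, Gamma_yxy = 0.000000, Gamma_yyy = 0.014572
step 0: V^x = -0.1250, V^y = -0.5000
step 1: k1 = (0.000000, 0.000000), k2 = (0.013350, 0.000945), k3 = (0.013172, 0.000933), k4 = (0.025646, 0.001769); V <- V + (h/6)(k1 + 2k2 + 2k3 + k4): V^x = -0.1217, V^y = -0.4998
step 2: k1 = (0.025649, 0.001769), k2 = (0.036612, 0.002421), k3 = (0.036188, 0.002393), k4 = (0.044929, 0.002808); V <- V + (h/6)(k1 + 2k2 + 2k3 + k4): V^x = -0.1127, V^y = -0.4992
step 3: k1 = (0.044945, 0.002809), k2 = (0.051191, 0.002989), k3 = (0.050818, 0.002967), k4 = (0.054517, 0.002947); V <- V + (h/6)(k1 + 2k2 + 2k3 + k4): V^x = -0.1001, V^y = -0.4984
step 4: k1 = (0.054549, 0.002949), k2 = (0.055899, 0.002778), k3 = (0.055798, 0.002773), k4 = (0.055217, 0.002510); V <- V + (h/6)(k1 + 2k2 + 2k3 + k4): V^x = -0.0862, V^y = -0.4978

Answer: V^x = -0.0862, V^y = -0.4978
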